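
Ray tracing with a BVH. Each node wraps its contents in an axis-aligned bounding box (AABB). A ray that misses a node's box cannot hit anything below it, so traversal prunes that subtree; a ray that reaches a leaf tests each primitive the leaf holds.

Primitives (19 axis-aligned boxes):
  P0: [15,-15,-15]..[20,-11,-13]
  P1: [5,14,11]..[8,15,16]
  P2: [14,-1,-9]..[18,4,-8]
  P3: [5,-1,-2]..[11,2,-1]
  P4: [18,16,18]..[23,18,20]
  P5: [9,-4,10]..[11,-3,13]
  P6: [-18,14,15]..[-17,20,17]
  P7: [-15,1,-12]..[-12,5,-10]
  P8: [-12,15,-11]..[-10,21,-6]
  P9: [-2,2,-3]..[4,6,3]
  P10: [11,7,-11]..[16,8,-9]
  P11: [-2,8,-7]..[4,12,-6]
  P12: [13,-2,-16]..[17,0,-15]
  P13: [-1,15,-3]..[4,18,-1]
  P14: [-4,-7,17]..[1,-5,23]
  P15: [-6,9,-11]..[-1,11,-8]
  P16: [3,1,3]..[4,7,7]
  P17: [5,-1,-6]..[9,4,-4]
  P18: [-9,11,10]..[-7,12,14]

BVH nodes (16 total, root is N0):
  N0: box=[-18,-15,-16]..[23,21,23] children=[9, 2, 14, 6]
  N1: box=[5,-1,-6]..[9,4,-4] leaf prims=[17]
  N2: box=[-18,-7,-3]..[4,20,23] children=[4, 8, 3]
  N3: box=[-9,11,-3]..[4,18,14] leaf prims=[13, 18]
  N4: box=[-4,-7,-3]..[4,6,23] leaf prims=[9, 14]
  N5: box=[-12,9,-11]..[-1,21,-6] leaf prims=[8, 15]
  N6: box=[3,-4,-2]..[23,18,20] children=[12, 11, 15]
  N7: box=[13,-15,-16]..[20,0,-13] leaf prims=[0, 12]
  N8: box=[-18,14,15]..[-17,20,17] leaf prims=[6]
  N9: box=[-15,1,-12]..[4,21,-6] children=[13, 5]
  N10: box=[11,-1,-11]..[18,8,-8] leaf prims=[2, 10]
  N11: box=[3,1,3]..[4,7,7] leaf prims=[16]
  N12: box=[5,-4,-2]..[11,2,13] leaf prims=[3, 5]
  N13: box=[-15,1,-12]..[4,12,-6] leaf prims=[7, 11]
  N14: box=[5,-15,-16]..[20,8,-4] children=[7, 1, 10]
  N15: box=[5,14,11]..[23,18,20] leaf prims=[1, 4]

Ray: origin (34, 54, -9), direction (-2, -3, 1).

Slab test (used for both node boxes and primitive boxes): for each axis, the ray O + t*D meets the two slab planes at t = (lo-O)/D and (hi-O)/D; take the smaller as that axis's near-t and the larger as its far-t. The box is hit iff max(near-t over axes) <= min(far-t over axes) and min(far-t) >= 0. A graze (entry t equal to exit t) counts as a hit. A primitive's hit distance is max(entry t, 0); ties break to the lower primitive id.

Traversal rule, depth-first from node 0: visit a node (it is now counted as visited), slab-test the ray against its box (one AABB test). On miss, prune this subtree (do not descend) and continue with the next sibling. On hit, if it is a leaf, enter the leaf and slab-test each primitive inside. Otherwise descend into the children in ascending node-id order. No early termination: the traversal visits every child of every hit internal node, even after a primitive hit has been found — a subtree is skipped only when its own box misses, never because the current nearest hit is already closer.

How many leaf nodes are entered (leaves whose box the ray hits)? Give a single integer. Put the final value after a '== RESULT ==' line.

Trace the traversal:
N0 x:[11/2,26] y:[11,23] z:[-7,32] -> hit [11,23], descend [2, 6, 9, 14]
  N2 x:[15,26] y:[34/3,61/3] z:[6,32] -> hit [15,61/3], descend [3, 4, 8]
    N3 x:[15,43/2] y:[12,43/3] z:[6,23] -> miss, prune
    N4 x:[15,19] y:[16,61/3] z:[6,32] -> hit [16,19] leaf, test {P9(miss), P14(miss)}
    N8 x:[51/2,26] y:[34/3,40/3] z:[24,26] -> miss, prune
  N6 x:[11/2,31/2] y:[12,58/3] z:[7,29] -> hit [12,31/2], descend [11, 12, 15]
    N11 x:[15,31/2] y:[47/3,53/3] z:[12,16] -> miss, prune
    N12 x:[23/2,29/2] y:[52/3,58/3] z:[7,22] -> miss, prune
    N15 x:[11/2,29/2] y:[12,40/3] z:[20,29] -> miss, prune
  N9 x:[15,49/2] y:[11,53/3] z:[-3,3] -> miss, prune
  N14 x:[7,29/2] y:[46/3,23] z:[-7,5] -> miss, prune

Summary -> nodes [0, 2, 3, 4, 8, 6, 11, 12, 15, 9, 14]; box-tests=11; leaf-entries=1; first=miss

== RESULT ==
1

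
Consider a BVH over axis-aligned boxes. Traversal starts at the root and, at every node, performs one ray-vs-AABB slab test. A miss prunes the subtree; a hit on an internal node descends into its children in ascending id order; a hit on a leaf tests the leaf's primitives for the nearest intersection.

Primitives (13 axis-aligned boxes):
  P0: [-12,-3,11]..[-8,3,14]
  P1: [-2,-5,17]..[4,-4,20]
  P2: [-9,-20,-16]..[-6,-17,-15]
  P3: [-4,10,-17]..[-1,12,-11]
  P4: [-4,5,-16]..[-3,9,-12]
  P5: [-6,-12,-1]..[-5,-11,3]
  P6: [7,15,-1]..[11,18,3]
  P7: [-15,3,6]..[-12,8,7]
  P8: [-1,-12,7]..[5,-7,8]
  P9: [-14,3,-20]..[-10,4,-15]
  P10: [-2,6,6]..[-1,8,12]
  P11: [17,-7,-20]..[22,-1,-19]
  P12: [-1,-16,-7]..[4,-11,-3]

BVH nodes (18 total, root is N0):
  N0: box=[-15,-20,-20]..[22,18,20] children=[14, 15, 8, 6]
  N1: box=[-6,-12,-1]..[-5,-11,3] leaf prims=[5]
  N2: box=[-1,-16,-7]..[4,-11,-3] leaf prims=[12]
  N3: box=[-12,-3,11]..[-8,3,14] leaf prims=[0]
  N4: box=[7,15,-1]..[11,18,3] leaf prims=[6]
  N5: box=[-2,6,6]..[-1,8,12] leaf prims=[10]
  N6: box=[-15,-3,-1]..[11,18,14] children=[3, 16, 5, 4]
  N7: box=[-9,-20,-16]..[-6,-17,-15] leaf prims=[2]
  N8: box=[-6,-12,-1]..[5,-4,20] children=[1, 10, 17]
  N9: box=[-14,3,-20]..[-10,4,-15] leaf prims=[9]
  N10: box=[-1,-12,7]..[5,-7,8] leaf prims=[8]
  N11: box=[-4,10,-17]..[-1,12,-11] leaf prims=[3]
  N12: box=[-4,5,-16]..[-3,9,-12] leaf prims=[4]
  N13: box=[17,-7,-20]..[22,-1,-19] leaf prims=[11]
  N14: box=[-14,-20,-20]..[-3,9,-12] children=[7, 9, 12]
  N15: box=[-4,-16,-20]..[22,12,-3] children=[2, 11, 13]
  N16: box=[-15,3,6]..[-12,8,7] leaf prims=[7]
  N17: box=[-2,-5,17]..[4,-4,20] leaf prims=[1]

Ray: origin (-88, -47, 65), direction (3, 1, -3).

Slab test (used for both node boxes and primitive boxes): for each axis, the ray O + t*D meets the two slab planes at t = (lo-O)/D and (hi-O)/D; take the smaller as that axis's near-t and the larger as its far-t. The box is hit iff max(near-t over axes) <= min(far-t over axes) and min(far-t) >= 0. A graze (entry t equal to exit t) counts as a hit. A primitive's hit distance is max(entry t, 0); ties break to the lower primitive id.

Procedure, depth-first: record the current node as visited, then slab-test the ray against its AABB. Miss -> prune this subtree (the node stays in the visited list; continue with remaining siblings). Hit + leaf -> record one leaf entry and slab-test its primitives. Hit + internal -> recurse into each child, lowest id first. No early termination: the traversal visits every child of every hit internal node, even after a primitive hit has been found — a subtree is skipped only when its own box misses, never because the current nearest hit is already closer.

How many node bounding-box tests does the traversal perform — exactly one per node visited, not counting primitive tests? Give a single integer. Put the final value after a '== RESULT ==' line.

Trace the traversal:
N0 x:[73/3,110/3] y:[27,65] z:[15,85/3] -> hit [27,85/3], descend [6, 8, 14, 15]
  N6 x:[73/3,33] y:[44,65] z:[17,22] -> miss, prune
  N8 x:[82/3,31] y:[35,43] z:[15,22] -> miss, prune
  N14 x:[74/3,85/3] y:[27,56] z:[77/3,85/3] -> hit [27,85/3], descend [7, 9, 12]
    N7 x:[79/3,82/3] y:[27,30] z:[80/3,27] -> hit [27,27] leaf, test {P2@t=27}
    N9 x:[74/3,26] y:[50,51] z:[80/3,85/3] -> miss, prune
    N12 x:[28,85/3] y:[52,56] z:[77/3,27] -> miss, prune
  N15 x:[28,110/3] y:[31,59] z:[68/3,85/3] -> miss, prune

Visited [0, 6, 8, 14, 7, 9, 12, 15]. Tests: 8 box, 1 leaf. Nearest: P2.

== RESULT ==
8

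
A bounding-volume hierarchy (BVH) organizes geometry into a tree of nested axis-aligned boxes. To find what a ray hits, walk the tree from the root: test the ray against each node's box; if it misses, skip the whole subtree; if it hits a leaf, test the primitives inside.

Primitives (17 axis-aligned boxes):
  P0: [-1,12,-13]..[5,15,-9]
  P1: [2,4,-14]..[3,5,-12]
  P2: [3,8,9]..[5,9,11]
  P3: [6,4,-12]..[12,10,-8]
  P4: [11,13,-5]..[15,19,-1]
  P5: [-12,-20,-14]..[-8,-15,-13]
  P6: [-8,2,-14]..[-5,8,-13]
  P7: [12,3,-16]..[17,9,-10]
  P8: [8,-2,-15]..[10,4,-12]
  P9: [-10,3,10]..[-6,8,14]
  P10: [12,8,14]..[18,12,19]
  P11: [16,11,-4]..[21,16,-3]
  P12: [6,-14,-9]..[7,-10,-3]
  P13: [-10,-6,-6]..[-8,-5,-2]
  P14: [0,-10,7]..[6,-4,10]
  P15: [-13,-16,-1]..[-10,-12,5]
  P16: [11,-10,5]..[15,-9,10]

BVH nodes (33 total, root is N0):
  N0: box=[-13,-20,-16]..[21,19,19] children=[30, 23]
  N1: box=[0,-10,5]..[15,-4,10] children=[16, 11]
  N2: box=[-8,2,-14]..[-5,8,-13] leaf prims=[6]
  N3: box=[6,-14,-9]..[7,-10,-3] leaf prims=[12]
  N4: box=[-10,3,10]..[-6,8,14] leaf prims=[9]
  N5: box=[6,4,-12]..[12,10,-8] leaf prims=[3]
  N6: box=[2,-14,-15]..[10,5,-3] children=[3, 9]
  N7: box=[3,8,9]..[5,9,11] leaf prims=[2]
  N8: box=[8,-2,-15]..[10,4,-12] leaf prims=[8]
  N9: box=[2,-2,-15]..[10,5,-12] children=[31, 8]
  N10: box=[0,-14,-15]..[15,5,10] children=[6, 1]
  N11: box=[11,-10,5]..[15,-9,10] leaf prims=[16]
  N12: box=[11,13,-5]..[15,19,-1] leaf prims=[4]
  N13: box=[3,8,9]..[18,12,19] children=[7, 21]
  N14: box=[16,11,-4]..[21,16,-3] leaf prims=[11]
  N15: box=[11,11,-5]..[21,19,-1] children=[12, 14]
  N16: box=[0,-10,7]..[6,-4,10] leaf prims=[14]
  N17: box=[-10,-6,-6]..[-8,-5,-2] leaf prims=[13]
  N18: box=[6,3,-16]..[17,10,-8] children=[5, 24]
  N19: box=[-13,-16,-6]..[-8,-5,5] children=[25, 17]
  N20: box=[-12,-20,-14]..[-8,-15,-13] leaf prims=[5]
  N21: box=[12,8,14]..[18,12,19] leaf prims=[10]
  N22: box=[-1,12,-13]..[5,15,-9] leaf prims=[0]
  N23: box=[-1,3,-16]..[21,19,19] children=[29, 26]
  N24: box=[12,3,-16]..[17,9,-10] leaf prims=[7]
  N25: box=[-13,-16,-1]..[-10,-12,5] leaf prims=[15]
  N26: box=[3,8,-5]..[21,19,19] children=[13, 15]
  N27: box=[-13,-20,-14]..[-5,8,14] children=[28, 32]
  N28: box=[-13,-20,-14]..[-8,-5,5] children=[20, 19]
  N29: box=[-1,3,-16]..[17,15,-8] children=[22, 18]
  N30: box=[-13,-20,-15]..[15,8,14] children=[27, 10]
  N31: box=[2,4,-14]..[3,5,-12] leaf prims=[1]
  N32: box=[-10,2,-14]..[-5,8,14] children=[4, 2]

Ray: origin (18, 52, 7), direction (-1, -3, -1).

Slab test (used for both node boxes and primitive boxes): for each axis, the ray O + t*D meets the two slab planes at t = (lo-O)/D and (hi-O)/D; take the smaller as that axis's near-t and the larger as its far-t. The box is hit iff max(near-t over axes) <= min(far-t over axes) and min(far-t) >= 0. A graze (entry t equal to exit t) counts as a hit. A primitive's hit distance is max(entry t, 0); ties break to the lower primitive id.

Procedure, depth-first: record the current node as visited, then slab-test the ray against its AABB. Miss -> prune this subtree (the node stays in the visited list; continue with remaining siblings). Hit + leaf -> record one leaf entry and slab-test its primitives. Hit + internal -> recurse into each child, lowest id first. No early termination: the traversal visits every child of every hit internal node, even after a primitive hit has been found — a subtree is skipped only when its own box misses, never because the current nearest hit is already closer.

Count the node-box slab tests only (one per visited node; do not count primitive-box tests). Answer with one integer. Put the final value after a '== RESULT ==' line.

Trace the traversal:
N0 x:[-3,31] y:[11,24] z:[-12,23] -> hit [11,23], descend [23, 30]
  N23 x:[-3,19] y:[11,49/3] z:[-12,23] -> hit [11,49/3], descend [26, 29]
    N26 x:[-3,15] y:[11,44/3] z:[-12,12] -> hit [11,12], descend [13, 15]
      N13 x:[0,15] y:[40/3,44/3] z:[-12,-2] -> miss, prune
      N15 x:[-3,7] y:[11,41/3] z:[8,12] -> miss, prune
    N29 x:[1,19] y:[37/3,49/3] z:[15,23] -> hit [15,49/3], descend [18, 22]
      N18 x:[1,12] y:[14,49/3] z:[15,23] -> miss, prune
      N22 x:[13,19] y:[37/3,40/3] z:[16,20] -> miss, prune
  N30 x:[3,31] y:[44/3,24] z:[-7,22] -> hit [44/3,22], descend [10, 27]
    N10 x:[3,18] y:[47/3,22] z:[-3,22] -> hit [47/3,18], descend [1, 6]
      N1 x:[3,18] y:[56/3,62/3] z:[-3,2] -> miss, prune
      N6 x:[8,16] y:[47/3,22] z:[10,22] -> hit [47/3,16], descend [3, 9]
        N3 x:[11,12] y:[62/3,22] z:[10,16] -> miss, prune
        N9 x:[8,16] y:[47/3,18] z:[19,22] -> miss, prune
    N27 x:[23,31] y:[44/3,24] z:[-7,21] -> miss, prune

15 AABB tests over nodes [0, 23, 26, 13, 15, 29, 18, 22, 30, 10, 1, 6, 3, 9, 27]; 0 leaves entered; closest miss.

== RESULT ==
15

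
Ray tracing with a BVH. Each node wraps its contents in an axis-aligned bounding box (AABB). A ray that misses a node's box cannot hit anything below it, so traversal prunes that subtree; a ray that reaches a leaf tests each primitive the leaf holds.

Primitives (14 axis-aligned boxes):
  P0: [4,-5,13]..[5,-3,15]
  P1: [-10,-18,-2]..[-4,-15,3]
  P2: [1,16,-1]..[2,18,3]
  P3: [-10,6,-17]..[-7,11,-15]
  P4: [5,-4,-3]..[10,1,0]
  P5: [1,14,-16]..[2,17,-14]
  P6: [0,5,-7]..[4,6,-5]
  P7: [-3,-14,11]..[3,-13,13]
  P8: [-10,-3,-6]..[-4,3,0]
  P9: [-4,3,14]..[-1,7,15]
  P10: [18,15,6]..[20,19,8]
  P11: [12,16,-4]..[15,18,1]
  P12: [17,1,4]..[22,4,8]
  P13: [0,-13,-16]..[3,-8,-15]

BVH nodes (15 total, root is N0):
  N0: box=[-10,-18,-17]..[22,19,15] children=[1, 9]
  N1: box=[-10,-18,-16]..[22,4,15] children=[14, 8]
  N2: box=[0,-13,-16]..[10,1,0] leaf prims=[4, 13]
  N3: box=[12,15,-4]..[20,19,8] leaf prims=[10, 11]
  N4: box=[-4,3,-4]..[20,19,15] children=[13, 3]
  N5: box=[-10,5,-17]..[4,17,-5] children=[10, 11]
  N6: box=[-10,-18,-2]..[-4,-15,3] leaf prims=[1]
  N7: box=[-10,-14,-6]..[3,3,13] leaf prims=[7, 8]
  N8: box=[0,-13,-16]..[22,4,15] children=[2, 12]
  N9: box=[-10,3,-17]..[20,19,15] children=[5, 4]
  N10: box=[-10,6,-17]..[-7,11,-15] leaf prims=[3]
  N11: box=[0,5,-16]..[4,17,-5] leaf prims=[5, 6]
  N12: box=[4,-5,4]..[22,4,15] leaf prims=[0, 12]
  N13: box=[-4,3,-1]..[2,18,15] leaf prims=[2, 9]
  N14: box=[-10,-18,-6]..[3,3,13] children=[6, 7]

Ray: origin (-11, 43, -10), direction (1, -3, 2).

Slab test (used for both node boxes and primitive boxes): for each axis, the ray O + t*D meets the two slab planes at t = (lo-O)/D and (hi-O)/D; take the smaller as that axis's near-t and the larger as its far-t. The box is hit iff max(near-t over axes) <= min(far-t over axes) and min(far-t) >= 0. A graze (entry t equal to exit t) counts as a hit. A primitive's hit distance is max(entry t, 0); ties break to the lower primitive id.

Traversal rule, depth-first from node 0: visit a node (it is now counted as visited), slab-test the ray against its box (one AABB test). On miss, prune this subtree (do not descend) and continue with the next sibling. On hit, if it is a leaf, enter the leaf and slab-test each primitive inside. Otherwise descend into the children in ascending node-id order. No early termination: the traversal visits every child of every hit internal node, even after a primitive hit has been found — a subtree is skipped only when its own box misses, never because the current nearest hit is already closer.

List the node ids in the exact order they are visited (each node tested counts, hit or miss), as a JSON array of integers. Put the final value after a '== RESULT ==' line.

Walk:
N0 x:[1,33] y:[8,61/3] z:[-7/2,25/2] -> hit [8,25/2], descend [1, 9]
  N1 x:[1,33] y:[13,61/3] z:[-3,25/2] -> miss, prune
  N9 x:[1,31] y:[8,40/3] z:[-7/2,25/2] -> hit [8,25/2], descend [4, 5]
    N4 x:[7,31] y:[8,40/3] z:[3,25/2] -> hit [8,25/2], descend [3, 13]
      N3 x:[23,31] y:[8,28/3] z:[3,9] -> miss, prune
      N13 x:[7,13] y:[25/3,40/3] z:[9/2,25/2] -> hit [25/3,25/2] leaf, test {P2(miss), P9(miss)}
    N5 x:[1,15] y:[26/3,38/3] z:[-7/2,5/2] -> miss, prune

7 AABB tests over nodes [0, 1, 9, 4, 3, 13, 5]; 1 leaf entered; closest miss.

== RESULT ==
[0, 1, 9, 4, 3, 13, 5]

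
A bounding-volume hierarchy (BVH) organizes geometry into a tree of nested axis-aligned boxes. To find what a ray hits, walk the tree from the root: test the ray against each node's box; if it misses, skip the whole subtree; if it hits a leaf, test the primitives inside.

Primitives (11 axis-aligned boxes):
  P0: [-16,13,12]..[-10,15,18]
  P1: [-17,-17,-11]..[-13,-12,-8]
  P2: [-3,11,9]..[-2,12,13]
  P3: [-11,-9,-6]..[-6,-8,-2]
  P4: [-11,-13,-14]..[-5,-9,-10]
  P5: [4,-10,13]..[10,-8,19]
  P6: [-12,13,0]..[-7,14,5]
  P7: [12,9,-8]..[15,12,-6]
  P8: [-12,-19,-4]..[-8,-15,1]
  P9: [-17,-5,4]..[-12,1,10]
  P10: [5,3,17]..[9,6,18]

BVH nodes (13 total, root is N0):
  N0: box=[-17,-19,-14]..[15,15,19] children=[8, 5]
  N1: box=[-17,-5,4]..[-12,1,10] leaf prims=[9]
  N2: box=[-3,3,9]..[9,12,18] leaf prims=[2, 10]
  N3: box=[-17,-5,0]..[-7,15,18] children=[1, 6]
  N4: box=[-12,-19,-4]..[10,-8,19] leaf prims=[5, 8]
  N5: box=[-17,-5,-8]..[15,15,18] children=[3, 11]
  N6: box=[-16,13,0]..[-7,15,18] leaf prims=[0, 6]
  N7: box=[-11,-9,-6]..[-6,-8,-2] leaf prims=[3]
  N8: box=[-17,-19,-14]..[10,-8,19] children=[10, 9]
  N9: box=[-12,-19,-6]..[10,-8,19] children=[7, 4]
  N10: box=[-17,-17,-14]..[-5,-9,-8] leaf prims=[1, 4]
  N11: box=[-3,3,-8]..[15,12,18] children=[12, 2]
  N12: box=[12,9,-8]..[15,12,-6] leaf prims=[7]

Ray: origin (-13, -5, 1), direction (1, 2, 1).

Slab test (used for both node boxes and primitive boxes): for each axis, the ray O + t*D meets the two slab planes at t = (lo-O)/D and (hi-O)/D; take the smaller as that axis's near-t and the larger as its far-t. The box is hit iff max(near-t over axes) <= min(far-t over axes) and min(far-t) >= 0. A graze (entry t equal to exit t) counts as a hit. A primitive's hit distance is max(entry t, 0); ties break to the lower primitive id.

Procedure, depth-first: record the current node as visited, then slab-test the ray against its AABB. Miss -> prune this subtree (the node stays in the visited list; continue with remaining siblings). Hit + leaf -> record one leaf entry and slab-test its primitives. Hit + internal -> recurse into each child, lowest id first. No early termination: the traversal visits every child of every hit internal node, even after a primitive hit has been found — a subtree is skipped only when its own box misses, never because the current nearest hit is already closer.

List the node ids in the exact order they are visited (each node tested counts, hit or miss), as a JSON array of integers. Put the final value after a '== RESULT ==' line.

Traverse from the root:
N0 x:[-4,28] y:[-7,10] z:[-15,18] -> hit [-4,10], descend [5, 8]
  N5 x:[-4,28] y:[0,10] z:[-9,17] -> hit [0,10], descend [3, 11]
    N3 x:[-4,6] y:[0,10] z:[-1,17] -> hit [0,6], descend [1, 6]
      N1 x:[-4,1] y:[0,3] z:[3,9] -> miss, prune
      N6 x:[-3,6] y:[9,10] z:[-1,17] -> miss, prune
    N11 x:[10,28] y:[4,17/2] z:[-9,17] -> miss, prune
  N8 x:[-4,23] y:[-7,-3/2] z:[-15,18] -> miss, prune

Summary -> nodes [0, 5, 3, 1, 6, 11, 8]; box-tests=7; leaf-entries=0; first=miss

== RESULT ==
[0, 5, 3, 1, 6, 11, 8]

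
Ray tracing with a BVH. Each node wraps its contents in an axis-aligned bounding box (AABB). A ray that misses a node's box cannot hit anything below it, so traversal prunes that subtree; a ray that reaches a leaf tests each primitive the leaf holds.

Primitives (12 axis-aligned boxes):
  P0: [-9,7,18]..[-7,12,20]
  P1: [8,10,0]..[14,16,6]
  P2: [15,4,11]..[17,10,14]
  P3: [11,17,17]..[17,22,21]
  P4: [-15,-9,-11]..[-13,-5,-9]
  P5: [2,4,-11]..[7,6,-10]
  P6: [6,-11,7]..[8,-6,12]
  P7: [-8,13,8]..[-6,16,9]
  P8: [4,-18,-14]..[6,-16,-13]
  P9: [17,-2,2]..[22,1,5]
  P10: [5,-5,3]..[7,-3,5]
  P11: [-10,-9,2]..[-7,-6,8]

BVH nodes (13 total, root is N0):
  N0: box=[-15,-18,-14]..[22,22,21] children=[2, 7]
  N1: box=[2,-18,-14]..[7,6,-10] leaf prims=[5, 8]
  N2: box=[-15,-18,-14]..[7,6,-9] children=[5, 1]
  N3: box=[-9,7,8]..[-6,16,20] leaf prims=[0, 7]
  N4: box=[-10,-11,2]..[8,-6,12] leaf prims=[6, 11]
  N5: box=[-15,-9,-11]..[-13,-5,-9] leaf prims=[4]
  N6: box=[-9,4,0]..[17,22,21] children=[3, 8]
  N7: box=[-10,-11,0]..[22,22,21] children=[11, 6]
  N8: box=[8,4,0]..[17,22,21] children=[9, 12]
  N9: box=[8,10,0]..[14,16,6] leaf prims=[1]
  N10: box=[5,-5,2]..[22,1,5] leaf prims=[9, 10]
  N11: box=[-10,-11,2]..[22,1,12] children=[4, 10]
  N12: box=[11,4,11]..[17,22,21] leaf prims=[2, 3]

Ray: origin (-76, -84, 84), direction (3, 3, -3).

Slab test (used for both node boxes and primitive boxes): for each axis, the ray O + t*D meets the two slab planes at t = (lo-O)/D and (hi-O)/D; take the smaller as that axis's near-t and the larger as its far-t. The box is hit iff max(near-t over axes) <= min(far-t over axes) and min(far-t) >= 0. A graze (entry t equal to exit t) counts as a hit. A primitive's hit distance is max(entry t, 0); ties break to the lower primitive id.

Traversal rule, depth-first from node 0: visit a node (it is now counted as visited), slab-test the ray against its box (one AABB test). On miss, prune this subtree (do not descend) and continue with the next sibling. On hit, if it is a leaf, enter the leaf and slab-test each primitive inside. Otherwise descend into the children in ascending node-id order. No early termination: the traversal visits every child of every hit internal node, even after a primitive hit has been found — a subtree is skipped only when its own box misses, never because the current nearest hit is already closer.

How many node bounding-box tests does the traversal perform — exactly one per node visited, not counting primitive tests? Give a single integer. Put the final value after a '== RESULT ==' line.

Trace the traversal:
N0 x:[61/3,98/3] y:[22,106/3] z:[21,98/3] -> hit [22,98/3], descend [2, 7]
  N2 x:[61/3,83/3] y:[22,30] z:[31,98/3] -> miss, prune
  N7 x:[22,98/3] y:[73/3,106/3] z:[21,28] -> hit [73/3,28], descend [6, 11]
    N6 x:[67/3,31] y:[88/3,106/3] z:[21,28] -> miss, prune
    N11 x:[22,98/3] y:[73/3,85/3] z:[24,82/3] -> hit [73/3,82/3], descend [4, 10]
      N4 x:[22,28] y:[73/3,26] z:[24,82/3] -> hit [73/3,26] leaf, test {P6(miss), P11(miss)}
      N10 x:[27,98/3] y:[79/3,85/3] z:[79/3,82/3] -> hit [27,82/3] leaf, test {P9(miss), P10@t=27}

Summary -> nodes [0, 2, 7, 6, 11, 4, 10]; box-tests=7; leaf-entries=2; first=P10

== RESULT ==
7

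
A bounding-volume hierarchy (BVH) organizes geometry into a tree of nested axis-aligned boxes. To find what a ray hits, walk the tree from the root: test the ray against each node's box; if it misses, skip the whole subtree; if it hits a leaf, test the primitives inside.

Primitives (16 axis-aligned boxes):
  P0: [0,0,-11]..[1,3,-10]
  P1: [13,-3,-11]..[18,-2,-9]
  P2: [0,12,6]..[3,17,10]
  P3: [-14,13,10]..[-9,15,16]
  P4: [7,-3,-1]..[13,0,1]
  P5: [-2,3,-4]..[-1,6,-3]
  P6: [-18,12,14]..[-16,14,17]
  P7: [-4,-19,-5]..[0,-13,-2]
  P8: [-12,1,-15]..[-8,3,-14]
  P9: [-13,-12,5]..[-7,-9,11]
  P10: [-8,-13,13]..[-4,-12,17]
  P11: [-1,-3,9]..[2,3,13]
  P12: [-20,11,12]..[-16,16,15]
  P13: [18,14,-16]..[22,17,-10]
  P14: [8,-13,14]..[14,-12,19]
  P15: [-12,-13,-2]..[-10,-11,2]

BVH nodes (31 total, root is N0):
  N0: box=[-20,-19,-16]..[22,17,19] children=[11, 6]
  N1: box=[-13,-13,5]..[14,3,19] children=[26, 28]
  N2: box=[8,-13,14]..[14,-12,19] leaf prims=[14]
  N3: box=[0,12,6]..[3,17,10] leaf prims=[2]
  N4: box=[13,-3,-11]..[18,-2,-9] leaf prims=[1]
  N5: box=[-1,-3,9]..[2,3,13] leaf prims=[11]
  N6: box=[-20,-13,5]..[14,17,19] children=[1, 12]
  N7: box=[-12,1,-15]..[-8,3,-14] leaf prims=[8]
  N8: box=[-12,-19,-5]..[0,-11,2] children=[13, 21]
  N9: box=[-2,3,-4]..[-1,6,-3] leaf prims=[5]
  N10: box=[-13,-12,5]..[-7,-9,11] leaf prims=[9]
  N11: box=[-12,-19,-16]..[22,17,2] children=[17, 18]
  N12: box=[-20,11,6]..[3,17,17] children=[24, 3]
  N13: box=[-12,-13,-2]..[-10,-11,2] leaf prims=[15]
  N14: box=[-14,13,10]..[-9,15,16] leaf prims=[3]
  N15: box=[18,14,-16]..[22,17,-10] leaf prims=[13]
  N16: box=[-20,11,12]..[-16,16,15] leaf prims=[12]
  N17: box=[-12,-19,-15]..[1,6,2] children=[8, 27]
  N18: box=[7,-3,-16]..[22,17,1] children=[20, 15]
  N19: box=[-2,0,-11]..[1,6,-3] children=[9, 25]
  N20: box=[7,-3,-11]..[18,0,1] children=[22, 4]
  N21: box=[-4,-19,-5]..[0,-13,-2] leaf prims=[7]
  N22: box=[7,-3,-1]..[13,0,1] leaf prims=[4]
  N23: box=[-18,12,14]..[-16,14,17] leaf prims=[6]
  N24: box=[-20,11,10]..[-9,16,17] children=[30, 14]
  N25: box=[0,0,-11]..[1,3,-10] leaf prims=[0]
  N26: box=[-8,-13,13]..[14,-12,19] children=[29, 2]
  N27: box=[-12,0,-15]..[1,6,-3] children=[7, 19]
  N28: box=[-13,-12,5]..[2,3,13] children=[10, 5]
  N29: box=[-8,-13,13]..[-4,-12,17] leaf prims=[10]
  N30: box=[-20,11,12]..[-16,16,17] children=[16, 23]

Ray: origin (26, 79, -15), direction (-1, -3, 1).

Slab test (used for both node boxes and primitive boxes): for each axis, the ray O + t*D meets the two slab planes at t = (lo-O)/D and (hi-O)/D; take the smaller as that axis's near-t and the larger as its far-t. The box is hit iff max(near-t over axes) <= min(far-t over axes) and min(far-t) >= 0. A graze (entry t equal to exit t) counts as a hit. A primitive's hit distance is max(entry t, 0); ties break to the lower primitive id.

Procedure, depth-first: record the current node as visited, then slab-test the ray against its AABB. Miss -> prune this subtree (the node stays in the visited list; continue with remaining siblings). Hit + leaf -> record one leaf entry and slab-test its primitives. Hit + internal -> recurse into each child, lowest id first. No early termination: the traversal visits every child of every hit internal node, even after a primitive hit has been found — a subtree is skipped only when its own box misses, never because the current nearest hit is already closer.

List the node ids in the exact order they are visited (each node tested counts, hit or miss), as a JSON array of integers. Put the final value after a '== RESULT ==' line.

Walk:
N0 x:[4,46] y:[62/3,98/3] z:[-1,34] -> hit [62/3,98/3], descend [6, 11]
  N6 x:[12,46] y:[62/3,92/3] z:[20,34] -> hit [62/3,92/3], descend [1, 12]
    N1 x:[12,39] y:[76/3,92/3] z:[20,34] -> hit [76/3,92/3], descend [26, 28]
      N26 x:[12,34] y:[91/3,92/3] z:[28,34] -> hit [91/3,92/3], descend [2, 29]
        N2 x:[12,18] y:[91/3,92/3] z:[29,34] -> miss, prune
        N29 x:[30,34] y:[91/3,92/3] z:[28,32] -> hit [91/3,92/3] leaf, test {P10@t=91/3}
      N28 x:[24,39] y:[76/3,91/3] z:[20,28] -> hit [76/3,28], descend [5, 10]
        N5 x:[24,27] y:[76/3,82/3] z:[24,28] -> hit [76/3,27] leaf, test {P11@t=76/3}
        N10 x:[33,39] y:[88/3,91/3] z:[20,26] -> miss, prune
    N12 x:[23,46] y:[62/3,68/3] z:[21,32] -> miss, prune
  N11 x:[4,38] y:[62/3,98/3] z:[-1,17] -> miss, prune

11 AABB tests over nodes [0, 6, 1, 26, 2, 29, 28, 5, 10, 12, 11]; 2 leaves entered; closest P11.

== RESULT ==
[0, 6, 1, 26, 2, 29, 28, 5, 10, 12, 11]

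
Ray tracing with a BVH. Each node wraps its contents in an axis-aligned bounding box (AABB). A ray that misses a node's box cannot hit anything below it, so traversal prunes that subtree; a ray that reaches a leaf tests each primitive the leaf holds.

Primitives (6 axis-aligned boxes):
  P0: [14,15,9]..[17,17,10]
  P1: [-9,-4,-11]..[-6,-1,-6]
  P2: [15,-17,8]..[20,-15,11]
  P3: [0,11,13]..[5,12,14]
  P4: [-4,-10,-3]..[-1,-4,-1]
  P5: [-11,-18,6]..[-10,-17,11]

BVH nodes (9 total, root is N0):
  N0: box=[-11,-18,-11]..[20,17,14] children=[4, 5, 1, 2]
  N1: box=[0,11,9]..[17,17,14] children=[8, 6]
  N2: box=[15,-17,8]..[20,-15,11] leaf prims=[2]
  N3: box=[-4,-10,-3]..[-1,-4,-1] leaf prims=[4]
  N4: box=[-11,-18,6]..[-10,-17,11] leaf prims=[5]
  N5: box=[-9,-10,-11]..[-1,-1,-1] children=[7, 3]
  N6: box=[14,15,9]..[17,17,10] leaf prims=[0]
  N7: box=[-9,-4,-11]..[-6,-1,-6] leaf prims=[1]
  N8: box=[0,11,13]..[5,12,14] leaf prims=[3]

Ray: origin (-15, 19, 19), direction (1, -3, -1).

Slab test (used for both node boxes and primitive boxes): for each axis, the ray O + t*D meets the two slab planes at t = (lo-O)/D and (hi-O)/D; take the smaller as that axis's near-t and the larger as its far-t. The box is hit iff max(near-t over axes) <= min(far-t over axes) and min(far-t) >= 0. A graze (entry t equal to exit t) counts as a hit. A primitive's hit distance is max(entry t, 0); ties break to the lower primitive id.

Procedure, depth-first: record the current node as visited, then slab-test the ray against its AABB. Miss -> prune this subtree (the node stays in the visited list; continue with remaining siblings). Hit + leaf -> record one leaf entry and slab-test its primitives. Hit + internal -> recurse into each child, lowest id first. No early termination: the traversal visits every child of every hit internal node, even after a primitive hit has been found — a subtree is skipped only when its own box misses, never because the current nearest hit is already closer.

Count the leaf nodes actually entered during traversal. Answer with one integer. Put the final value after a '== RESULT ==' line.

Traverse from the root:
N0 x:[4,35] y:[2/3,37/3] z:[5,30] -> hit [5,37/3], descend [1, 2, 4, 5]
  N1 x:[15,32] y:[2/3,8/3] z:[5,10] -> miss, prune
  N2 x:[30,35] y:[34/3,12] z:[8,11] -> miss, prune
  N4 x:[4,5] y:[12,37/3] z:[8,13] -> miss, prune
  N5 x:[6,14] y:[20/3,29/3] z:[20,30] -> miss, prune

5 AABB tests over nodes [0, 1, 2, 4, 5]; 0 leaves entered; closest miss.

== RESULT ==
0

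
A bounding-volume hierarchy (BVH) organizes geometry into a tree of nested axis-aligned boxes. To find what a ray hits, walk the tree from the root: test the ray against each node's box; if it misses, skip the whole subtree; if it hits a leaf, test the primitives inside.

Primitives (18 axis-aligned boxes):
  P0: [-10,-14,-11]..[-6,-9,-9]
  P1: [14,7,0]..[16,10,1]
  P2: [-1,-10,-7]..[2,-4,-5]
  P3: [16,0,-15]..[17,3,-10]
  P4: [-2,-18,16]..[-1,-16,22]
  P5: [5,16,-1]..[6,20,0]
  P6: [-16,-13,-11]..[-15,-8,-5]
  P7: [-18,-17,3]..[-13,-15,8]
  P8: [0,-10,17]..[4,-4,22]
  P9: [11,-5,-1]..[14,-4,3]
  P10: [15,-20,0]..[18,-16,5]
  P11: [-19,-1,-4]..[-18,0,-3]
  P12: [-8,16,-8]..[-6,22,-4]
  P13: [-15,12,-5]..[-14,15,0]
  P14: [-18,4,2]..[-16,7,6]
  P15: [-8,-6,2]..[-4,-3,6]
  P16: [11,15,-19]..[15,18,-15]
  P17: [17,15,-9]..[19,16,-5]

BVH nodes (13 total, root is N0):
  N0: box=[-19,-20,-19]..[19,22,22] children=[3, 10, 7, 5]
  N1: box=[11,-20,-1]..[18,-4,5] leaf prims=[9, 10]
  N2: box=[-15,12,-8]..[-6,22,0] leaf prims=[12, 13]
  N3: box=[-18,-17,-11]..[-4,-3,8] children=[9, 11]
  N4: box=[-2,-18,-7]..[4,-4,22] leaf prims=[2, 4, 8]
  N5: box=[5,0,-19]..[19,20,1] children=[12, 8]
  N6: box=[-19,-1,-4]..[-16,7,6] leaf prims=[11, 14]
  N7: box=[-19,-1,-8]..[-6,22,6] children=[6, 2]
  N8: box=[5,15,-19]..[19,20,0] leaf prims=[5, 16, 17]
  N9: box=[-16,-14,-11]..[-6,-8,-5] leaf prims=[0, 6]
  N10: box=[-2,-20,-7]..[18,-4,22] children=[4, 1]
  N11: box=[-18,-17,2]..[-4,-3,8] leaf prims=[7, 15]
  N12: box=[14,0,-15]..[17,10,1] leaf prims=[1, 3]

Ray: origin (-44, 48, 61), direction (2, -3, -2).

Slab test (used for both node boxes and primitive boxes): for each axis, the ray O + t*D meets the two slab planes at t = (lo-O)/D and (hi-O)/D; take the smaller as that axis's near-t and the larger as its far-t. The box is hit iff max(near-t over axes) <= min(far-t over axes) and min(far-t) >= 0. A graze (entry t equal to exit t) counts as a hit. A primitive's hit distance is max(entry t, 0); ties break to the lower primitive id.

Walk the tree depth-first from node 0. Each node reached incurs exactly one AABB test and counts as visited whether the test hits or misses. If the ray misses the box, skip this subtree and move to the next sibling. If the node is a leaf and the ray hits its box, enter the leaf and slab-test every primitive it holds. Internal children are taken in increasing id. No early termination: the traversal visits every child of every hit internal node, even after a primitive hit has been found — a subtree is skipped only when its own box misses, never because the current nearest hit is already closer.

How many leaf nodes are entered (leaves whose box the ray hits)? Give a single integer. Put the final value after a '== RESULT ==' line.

Trace the traversal:
N0 x:[25/2,63/2] y:[26/3,68/3] z:[39/2,40] -> hit [39/2,68/3], descend [3, 5, 7, 10]
  N3 x:[13,20] y:[17,65/3] z:[53/2,36] -> miss, prune
  N5 x:[49/2,63/2] y:[28/3,16] z:[30,40] -> miss, prune
  N7 x:[25/2,19] y:[26/3,49/3] z:[55/2,69/2] -> miss, prune
  N10 x:[21,31] y:[52/3,68/3] z:[39/2,34] -> hit [21,68/3], descend [1, 4]
    N1 x:[55/2,31] y:[52/3,68/3] z:[28,31] -> miss, prune
    N4 x:[21,24] y:[52/3,22] z:[39/2,34] -> hit [21,22] leaf, test {P2(miss), P4@t=64/3, P8(miss)}

7 AABB tests over nodes [0, 3, 5, 7, 10, 1, 4]; 1 leaf entered; closest P4.

== RESULT ==
1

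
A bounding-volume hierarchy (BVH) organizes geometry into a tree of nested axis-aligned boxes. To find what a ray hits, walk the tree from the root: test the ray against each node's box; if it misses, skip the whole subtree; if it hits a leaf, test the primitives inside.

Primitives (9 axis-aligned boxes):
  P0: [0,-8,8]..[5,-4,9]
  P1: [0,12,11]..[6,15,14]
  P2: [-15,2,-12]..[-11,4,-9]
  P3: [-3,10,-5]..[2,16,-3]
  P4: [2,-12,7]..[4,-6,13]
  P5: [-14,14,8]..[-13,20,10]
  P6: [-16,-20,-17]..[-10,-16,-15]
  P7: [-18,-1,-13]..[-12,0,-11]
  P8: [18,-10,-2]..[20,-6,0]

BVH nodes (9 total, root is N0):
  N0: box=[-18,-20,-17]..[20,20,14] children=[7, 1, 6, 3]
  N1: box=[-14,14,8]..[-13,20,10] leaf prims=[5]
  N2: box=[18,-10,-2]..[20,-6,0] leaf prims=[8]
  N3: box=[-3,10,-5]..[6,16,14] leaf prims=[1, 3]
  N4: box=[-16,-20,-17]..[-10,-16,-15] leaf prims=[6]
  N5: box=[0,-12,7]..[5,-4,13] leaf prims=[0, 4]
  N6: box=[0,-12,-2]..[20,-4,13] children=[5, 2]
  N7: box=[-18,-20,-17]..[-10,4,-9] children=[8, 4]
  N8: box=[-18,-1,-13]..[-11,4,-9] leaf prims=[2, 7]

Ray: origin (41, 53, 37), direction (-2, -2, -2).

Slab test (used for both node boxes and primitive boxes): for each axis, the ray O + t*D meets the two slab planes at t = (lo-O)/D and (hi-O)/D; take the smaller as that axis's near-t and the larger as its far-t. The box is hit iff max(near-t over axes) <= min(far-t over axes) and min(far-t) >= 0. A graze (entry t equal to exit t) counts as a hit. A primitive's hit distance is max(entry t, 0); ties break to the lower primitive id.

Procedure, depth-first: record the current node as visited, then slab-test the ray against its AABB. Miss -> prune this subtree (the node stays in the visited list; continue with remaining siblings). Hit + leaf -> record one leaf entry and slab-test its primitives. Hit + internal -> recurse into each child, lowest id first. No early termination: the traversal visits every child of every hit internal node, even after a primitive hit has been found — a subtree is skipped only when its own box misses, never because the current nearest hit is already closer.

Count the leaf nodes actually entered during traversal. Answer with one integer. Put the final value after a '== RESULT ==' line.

Traverse from the root:
N0 x:[21/2,59/2] y:[33/2,73/2] z:[23/2,27] -> hit [33/2,27], descend [1, 3, 6, 7]
  N1 x:[27,55/2] y:[33/2,39/2] z:[27/2,29/2] -> miss, prune
  N3 x:[35/2,22] y:[37/2,43/2] z:[23/2,21] -> hit [37/2,21] leaf, test {P1(miss), P3@t=20}
  N6 x:[21/2,41/2] y:[57/2,65/2] z:[12,39/2] -> miss, prune
  N7 x:[51/2,59/2] y:[49/2,73/2] z:[23,27] -> hit [51/2,27], descend [4, 8]
    N4 x:[51/2,57/2] y:[69/2,73/2] z:[26,27] -> miss, prune
    N8 x:[26,59/2] y:[49/2,27] z:[23,25] -> miss, prune

7 AABB tests over nodes [0, 1, 3, 6, 7, 4, 8]; 1 leaf entered; closest P3.

== RESULT ==
1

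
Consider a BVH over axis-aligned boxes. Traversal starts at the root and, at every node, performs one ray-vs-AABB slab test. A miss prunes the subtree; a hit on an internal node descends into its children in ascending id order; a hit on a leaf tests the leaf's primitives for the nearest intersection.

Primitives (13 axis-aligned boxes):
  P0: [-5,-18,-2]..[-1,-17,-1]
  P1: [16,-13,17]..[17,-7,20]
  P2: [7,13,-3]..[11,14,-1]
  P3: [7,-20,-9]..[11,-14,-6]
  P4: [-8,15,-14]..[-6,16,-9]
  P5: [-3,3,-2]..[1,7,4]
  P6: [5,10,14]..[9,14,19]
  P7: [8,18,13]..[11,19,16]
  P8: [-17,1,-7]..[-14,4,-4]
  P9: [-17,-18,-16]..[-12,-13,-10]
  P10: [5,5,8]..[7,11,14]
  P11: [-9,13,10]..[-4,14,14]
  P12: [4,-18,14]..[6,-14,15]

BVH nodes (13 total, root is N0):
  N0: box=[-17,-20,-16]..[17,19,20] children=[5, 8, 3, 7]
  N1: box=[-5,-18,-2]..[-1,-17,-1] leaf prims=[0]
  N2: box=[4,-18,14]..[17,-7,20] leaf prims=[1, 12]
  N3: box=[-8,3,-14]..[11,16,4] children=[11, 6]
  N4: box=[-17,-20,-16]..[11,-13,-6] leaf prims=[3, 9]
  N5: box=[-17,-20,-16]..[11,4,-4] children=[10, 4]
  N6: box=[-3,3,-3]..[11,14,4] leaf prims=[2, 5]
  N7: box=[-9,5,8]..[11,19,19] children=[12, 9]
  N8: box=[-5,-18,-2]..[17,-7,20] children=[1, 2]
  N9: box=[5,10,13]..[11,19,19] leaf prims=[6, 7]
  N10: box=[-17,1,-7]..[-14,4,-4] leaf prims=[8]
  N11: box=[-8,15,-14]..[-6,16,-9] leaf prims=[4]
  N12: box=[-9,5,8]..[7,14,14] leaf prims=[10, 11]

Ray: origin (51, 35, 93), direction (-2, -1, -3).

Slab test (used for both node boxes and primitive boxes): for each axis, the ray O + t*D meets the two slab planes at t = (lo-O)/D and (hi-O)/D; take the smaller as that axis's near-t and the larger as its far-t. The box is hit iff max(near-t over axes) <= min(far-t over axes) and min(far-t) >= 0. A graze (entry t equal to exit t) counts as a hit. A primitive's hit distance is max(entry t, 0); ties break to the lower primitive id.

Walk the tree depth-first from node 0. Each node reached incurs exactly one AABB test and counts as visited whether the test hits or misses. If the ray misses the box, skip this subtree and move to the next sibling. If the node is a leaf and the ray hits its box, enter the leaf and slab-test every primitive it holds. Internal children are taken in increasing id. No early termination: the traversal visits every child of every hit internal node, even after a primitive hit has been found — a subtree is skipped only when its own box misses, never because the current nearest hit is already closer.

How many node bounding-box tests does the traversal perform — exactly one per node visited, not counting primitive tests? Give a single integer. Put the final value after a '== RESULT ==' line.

Walk:
N0 x:[17,34] y:[16,55] z:[73/3,109/3] -> hit [73/3,34], descend [3, 5, 7, 8]
  N3 x:[20,59/2] y:[19,32] z:[89/3,107/3] -> miss, prune
  N5 x:[20,34] y:[31,55] z:[97/3,109/3] -> hit [97/3,34], descend [4, 10]
    N4 x:[20,34] y:[48,55] z:[33,109/3] -> miss, prune
    N10 x:[65/2,34] y:[31,34] z:[97/3,100/3] -> hit [65/2,100/3] leaf, test {P8@t=65/2}
  N7 x:[20,30] y:[16,30] z:[74/3,85/3] -> hit [74/3,85/3], descend [9, 12]
    N9 x:[20,23] y:[16,25] z:[74/3,80/3] -> miss, prune
    N12 x:[22,30] y:[21,30] z:[79/3,85/3] -> hit [79/3,85/3] leaf, test {P10(miss), P11(miss)}
  N8 x:[17,28] y:[42,53] z:[73/3,95/3] -> miss, prune

Summary -> nodes [0, 3, 5, 4, 10, 7, 9, 12, 8]; box-tests=9; leaf-entries=2; first=P8

== RESULT ==
9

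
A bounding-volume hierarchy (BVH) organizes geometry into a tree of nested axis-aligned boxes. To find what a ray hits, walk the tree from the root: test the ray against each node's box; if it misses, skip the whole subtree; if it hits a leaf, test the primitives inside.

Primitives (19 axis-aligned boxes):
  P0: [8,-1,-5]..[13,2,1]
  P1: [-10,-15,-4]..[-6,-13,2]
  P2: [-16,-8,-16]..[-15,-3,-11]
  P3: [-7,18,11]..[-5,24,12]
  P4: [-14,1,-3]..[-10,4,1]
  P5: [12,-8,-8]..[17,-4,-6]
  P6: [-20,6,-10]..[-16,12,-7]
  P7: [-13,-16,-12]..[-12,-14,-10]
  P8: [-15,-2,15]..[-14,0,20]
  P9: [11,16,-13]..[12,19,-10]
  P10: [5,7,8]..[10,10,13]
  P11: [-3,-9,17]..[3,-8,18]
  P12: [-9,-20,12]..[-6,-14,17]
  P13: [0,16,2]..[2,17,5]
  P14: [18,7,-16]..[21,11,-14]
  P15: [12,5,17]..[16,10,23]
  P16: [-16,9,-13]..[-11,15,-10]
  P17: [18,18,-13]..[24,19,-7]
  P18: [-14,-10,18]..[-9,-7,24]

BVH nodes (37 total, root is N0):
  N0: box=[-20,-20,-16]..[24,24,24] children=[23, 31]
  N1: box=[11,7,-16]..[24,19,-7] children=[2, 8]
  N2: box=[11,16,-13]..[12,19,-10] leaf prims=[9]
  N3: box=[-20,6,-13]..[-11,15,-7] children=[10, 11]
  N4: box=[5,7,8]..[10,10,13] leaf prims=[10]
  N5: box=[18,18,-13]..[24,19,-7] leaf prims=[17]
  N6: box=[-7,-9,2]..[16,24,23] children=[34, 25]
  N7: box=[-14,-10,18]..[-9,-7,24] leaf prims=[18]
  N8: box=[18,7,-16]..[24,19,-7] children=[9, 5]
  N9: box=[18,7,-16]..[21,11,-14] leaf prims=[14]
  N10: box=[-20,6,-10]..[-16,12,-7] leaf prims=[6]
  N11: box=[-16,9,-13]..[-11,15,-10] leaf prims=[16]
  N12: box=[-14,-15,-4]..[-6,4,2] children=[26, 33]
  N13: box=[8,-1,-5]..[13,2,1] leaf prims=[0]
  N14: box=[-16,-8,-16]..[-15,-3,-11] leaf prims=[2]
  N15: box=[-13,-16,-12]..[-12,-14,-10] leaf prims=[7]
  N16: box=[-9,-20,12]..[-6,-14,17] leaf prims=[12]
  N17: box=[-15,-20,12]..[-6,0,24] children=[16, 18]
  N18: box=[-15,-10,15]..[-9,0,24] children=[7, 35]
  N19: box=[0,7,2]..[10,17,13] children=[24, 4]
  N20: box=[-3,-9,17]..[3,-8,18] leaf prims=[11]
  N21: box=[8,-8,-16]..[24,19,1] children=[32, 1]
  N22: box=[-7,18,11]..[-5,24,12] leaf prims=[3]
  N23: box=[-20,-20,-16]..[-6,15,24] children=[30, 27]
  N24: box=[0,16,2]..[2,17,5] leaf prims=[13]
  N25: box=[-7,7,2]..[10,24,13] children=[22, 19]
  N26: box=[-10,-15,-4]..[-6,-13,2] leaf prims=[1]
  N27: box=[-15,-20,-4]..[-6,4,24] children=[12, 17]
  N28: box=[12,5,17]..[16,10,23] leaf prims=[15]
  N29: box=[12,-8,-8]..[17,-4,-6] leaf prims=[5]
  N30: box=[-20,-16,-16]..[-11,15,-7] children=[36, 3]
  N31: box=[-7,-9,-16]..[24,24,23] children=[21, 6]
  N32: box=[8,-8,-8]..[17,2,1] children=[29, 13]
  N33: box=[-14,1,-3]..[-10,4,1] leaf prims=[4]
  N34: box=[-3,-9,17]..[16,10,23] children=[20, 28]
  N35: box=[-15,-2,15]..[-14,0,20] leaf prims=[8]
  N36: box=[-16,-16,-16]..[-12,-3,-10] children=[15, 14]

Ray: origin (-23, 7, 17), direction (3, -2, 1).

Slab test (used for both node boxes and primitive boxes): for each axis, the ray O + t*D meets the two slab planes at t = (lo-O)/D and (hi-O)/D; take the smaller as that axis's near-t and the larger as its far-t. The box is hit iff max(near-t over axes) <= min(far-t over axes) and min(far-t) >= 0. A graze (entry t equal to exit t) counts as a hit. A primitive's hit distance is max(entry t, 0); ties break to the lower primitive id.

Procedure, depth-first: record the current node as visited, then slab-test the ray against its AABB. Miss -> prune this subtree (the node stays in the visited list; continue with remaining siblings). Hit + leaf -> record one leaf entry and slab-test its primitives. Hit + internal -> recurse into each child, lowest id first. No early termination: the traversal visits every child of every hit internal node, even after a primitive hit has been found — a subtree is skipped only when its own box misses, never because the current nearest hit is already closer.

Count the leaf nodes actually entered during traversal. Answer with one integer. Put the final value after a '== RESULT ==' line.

Traverse from the root:
N0 x:[1,47/3] y:[-17/2,27/2] z:[-33,7] -> hit [1,7], descend [23, 31]
  N23 x:[1,17/3] y:[-4,27/2] z:[-33,7] -> hit [1,17/3], descend [27, 30]
    N27 x:[8/3,17/3] y:[3/2,27/2] z:[-21,7] -> hit [8/3,17/3], descend [12, 17]
      N12 x:[3,17/3] y:[3/2,11] z:[-21,-15] -> miss, prune
      N17 x:[8/3,17/3] y:[7/2,27/2] z:[-5,7] -> hit [7/2,17/3], descend [16, 18]
        N16 x:[14/3,17/3] y:[21/2,27/2] z:[-5,0] -> miss, prune
        N18 x:[8/3,14/3] y:[7/2,17/2] z:[-2,7] -> hit [7/2,14/3], descend [7, 35]
          N7 x:[3,14/3] y:[7,17/2] z:[1,7] -> miss, prune
          N35 x:[8/3,3] y:[7/2,9/2] z:[-2,3] -> miss, prune
    N30 x:[1,4] y:[-4,23/2] z:[-33,-24] -> miss, prune
  N31 x:[16/3,47/3] y:[-17/2,8] z:[-33,6] -> hit [16/3,6], descend [6, 21]
    N6 x:[16/3,13] y:[-17/2,8] z:[-15,6] -> hit [16/3,6], descend [25, 34]
      N25 x:[16/3,11] y:[-17/2,0] z:[-15,-4] -> miss, prune
      N34 x:[20/3,13] y:[-3/2,8] z:[0,6] -> miss, prune
    N21 x:[31/3,47/3] y:[-6,15/2] z:[-33,-16] -> miss, prune

Visited [0, 23, 27, 12, 17, 16, 18, 7, 35, 30, 31, 6, 25, 34, 21]. Tests: 15 box, 0 leaf. Nearest: miss.

== RESULT ==
0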